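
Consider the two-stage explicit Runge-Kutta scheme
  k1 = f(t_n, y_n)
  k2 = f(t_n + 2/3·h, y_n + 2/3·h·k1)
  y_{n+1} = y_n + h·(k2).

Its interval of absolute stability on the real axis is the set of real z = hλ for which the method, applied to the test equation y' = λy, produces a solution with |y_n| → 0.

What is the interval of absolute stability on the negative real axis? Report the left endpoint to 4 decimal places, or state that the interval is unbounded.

(-1.5000, 0).

Test eqn y'=λy, z=hλ:
  k1=λy_n ⇒ h·k1=z·y_n;  k2=λ(1+2/3z)y_n ⇒ h·k2=z(1+2/3z)y_n
  y_{n+1}/y_n = 1 + z(1+2/3z) = 1 + z + 2/3z²
  R(z) = 1 + z + 2/3z².

Find x<0 with |R(x)|<1.
x=-0.92: |R|=0.6443
R=1: x+2/3x²=0 ⇒ x=−3/2=-1.5000; min R=1−1/(4·2/3)=0.6250>−1
Confirm numerically:
  x=-1.423: |R|=0.92695 <1
  x=-1.260: |R|=0.79840 <1
  x=-1.236: |R|=0.78246 <1
  x=-1.130: |R|=0.72127 <1
  x=-1.938: |R|=1.56590 >1
  x=-1.604: |R|=1.11121 >1
Stable set (-1.5000, 0).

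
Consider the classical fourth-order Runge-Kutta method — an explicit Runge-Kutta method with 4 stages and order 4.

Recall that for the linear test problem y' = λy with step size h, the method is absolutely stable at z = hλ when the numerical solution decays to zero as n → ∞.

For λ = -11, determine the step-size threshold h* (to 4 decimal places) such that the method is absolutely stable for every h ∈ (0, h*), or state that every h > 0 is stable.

Set f=λy, z=hλ:
  order 4, 4-stage ⇒ R(z)=1+z+z^2/2+z^3/6+z^4/24
  (e.g. R(-1.31)=0.29608, |R|=0.29608)

Need |R(x)|<1, x<0.
x=-1.31: |R|=0.2961
|R(-2.88)|=1.1524 |R(-1.63)|=0.2708 |R(-1.06)|=0.3559
Bisect:
  x_lo=-3.4540 |R|=2.5736  x_hi=-0.1365 |R|=0.8724
  mid=-1.79528 |R|=0.28469 →hi
  mid=-2.62464 |R|=0.78360 →hi
  mid=-3.03933 |R|=1.45561 →lo
  mid=-2.83199 |R|=1.07271 →lo
  mid=-2.72831 |R|=0.91744 →hi
  mid=-2.78015 |R|=0.99227 →hi
  mid=-2.80607 |R|=1.03177 →lo
  ...
  [-2.78541,-2.78521] ⇒ x*=-2.7853
Interval (-2.7853, 0).

(-2.7853,0); λ=-11 ⇒ h* = 0.2532.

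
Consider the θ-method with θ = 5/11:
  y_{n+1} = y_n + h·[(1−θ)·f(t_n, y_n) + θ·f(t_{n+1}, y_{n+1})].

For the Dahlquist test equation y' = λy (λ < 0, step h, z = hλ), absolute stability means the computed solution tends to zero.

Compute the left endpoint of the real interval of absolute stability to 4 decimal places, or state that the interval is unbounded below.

On y'=λy, z=hλ:
  y_{n+1} = y_n + z·[6/11·y_n + 5/11·y_{n+1}] ⇒ (1 − 5/11z)y_{n+1} = (1 + 6/11z)y_n
  ⇒ R(z) = (1 + 6/11z)/(1 − 5/11z).

Boundary: |R(x)|=1, x<0.
x=-0.97: |R|=0.3268
R=−1: 1+6/11x = −1+5/11x ⇒ -1/11x=2 ⇒ x=2/(-1/11)=-22.0000
Confirm numerically:
  x=-20.026: |R|=0.98224 <1
  x=-13.321: |R|=0.88816 <1
  x=-12.345: |R|=0.86724 <1
  x=-11.144: |R|=0.83729 <1
  x=-22.455: |R|=1.00369 >1
  x=-22.291: |R|=1.00238 >1
  x=-22.023: |R|=1.00019 >1
Interval (-22.0000, 0).

left endpoint -22.0000.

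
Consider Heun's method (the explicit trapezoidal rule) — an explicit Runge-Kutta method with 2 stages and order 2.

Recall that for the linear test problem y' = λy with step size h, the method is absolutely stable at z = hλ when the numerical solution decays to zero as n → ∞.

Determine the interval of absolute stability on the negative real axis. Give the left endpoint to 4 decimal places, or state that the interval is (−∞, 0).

On y'=λy, z=hλ:
  order 2, 2-stage ⇒ R(z)=1+z+z^2/2
  (e.g. R(-1.39)=0.57605, |R|=0.57605)

Solve |R(x)|<1 on ℝ⁻.
x=-1.39: |R|=0.5760
|R(-2.07)|=1.0724 |R(-1.89)|=0.8960 |R(-0.8)|=0.5200
Bisect:
  x_lo=-2.4194 |R|=1.5074  x_hi=-0.3631 |R|=0.7028
  mid=-1.39127 |R|=0.57655 →hi
  mid=-1.90535 |R|=0.90983 →hi
  mid=-2.16239 |R|=1.17558 →lo
  mid=-2.03387 |R|=1.03445 →lo
  mid=-1.96961 |R|=0.97007 →hi
  mid=-2.00174 |R|=1.00174 →lo
  mid=-1.98568 |R|=0.98578 →hi
  mid=-1.99371 |R|=0.99373 →hi
  mid=-1.99772 |R|=0.99773 →hi
  mid=-1.99973 |R|=0.99973 →hi
  ...
  [-2.00011,-1.99998] ⇒ x*=-2.0000
Interval (-2.0000, 0).

z∈(-2.0000,0).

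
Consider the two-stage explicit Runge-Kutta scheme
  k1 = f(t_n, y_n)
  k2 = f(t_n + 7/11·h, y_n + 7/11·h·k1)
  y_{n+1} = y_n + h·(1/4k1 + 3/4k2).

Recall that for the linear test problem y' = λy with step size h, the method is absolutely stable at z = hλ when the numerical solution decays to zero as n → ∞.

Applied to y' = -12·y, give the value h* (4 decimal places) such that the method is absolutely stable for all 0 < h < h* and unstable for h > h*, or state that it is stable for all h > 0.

With y'=λy (z=hλ):
  k1=λy_n ⇒ h·k1=z·y_n;  k2=λ(1+7/11z)y_n ⇒ h·k2=z(1+7/11z)y_n
  y_{n+1}/y_n = 1 + 1/4z + 3/4z(1+7/11z) = 1 + z + 21/44z²
  R(z) = 1 + z + 21/44z².

Solve |R(x)|<1 on ℝ⁻.
x=-0.54: |R|=0.5992
R=1: x+21/44x²=0 ⇒ x=−44/21=-2.0952; min R=1−1/(4·21/44)=0.4762>−1
Confirm numerically:
  x=-2.043: |R|=0.94906 <1
  x=-1.598: |R|=0.62077 <1
  x=-1.513: |R|=0.57956 <1
  x=-1.332: |R|=0.51479 <1
  x=-2.654: |R|=1.70777 >1
  x=-2.430: |R|=1.38825 >1
So |R|<1 on (-2.0952, 0).

(-2.0952,0); λ=-12 ⇒ h* = (44/21)/12 = 0.1746.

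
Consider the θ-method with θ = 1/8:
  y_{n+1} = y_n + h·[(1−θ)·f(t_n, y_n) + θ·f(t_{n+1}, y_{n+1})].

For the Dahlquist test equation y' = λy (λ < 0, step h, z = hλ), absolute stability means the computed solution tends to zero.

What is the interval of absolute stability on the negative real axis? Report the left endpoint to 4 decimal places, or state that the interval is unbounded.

z∈(-2.6667,0).

Set f=λy, z=hλ:
  y_{n+1} = y_n + z·[7/8·y_n + 1/8·y_{n+1}] ⇒ (1 − 1/8z)y_{n+1} = (1 + 7/8z)y_n
  Hence R(z) = (1 + 7/8z)/(1 − 1/8z).

Need |R(x)|<1, x<0.
x=-0.53: |R|=0.5029
R=−1: 1+7/8x = −1+1/8x ⇒ -3/4x=2 ⇒ x=2/(-3/4)=-2.6667
Confirm numerically:
  x=-1.974: |R|=0.58332 <1
  x=-1.740: |R|=0.42916 <1
  x=-1.657: |R|=0.37268 <1
  x=-1.330: |R|=0.14041 <1
  x=-2.980: |R|=1.17122 >1
  x=-2.753: |R|=1.04817 >1
So |R|<1 on (-2.6667, 0).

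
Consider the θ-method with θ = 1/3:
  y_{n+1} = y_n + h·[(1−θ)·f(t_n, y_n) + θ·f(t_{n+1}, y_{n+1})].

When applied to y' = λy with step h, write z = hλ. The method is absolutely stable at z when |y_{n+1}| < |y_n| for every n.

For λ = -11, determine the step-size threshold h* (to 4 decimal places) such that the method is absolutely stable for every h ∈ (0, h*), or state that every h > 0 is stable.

Test eqn y'=λy, z=hλ:
  y_{n+1} = y_n + z·[2/3·y_n + 1/3·y_{n+1}] ⇒ (1 − 1/3z)y_{n+1} = (1 + 2/3z)y_n
  ⇒ R(z) = (1 + 2/3z)/(1 − 1/3z).

Solve |R(x)|<1 on ℝ⁻.
x=-1.16: |R|=0.1635
R=−1: 1+2/3x = −1+1/3x ⇒ -1/3x=2 ⇒ x=2/(-1/3)=-6.0000
Confirm numerically:
  x=-5.857: |R|=0.98385 <1
  x=-5.470: |R|=0.93743 <1
  x=-5.385: |R|=0.92665 <1
  x=-4.990: |R|=0.87359 <1
  x=-6.558: |R|=1.05838 >1
  x=-6.507: |R|=1.05333 >1
So |R|<1 on (-6.0000, 0).

(-6.0000,0); λ=-11 ⇒ h* = (6)/11 = 0.5455.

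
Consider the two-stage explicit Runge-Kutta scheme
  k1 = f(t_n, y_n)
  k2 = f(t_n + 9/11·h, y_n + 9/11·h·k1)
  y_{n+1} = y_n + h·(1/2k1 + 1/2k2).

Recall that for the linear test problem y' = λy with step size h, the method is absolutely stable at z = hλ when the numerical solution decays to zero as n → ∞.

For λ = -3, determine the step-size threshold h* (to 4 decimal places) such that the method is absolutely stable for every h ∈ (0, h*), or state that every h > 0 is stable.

Test eqn y'=λy, z=hλ:
  k1=λy_n ⇒ h·k1=z·y_n;  k2=λ(1+9/11z)y_n ⇒ h·k2=z(1+9/11z)y_n
  y_{n+1}/y_n = 1 + 1/2z + 1/2z(1+9/11z) = 1 + z + 9/22z²
  Hence R(z) = 1 + z + 9/22z².

Solve |R(x)|<1 on ℝ⁻.
x=-1.51: |R|=0.4228
R=1: x+9/22x²=0 ⇒ x=−22/9=-2.4444; min R=1−1/(4·9/22)=0.3889>−1
Confirm numerically:
  x=-2.076: |R|=0.68709 <1
  x=-2.023: |R|=0.65122 <1
  x=-1.806: |R|=0.52831 <1
  x=-1.540: |R|=0.43020 <1
  x=-2.703: |R|=1.28590 >1
  x=-2.695: |R|=1.27624 >1
  x=-2.621: |R|=1.18931 >1
Stable set (-2.4444, 0).

(-2.4444,0); λ=-3 ⇒ h* = (22/9)/3 = 0.8148.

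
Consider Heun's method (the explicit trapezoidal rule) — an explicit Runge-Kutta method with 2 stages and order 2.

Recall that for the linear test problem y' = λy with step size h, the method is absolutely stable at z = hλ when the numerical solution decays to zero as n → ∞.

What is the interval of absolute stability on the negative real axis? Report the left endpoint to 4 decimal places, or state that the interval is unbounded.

(-2.0000, 0).

Test eqn y'=λy, z=hλ:
  order 2, 2-stage ⇒ R(z)=1+z+z^2/2
  (e.g. R(-0.72)=0.53920, |R|=0.53920)

Find x<0 with |R(x)|<1.
x=-0.72: |R|=0.5392
|R(-1.02)|=0.5002 |R(-0.88)|=0.5072 |R(-0.84)|=0.5128
Bisect:
  x_lo=-2.4078 |R|=1.4910  x_hi=-0.3716 |R|=0.6974
  mid=-1.38973 |R|=0.57595 →hi
  mid=-1.89879 |R|=0.90391 →hi
  mid=-2.15331 |R|=1.16507 →lo
  mid=-2.02605 |R|=1.02639 →lo
  mid=-1.96242 |R|=0.96313 →hi
  mid=-1.99424 |R|=0.99425 →hi
  mid=-2.01014 |R|=1.01019 →lo
  mid=-2.00219 |R|=1.00219 →lo
  ...
  [-2.00008,-1.99995] ⇒ x*=-2.0000
So |R|<1 on (-2.0000, 0).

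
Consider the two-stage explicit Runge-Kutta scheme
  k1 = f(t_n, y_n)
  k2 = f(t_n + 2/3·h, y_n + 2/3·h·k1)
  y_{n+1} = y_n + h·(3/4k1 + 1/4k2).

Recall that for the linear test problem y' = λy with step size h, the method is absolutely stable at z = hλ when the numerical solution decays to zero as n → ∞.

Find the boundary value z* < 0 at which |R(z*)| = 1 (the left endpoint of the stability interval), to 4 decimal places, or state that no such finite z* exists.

z* = -6.0000.

Test eqn y'=λy, z=hλ:
  k1=λy_n ⇒ h·k1=z·y_n;  k2=λ(1+2/3z)y_n ⇒ h·k2=z(1+2/3z)y_n
  y_{n+1}/y_n = 1 + 3/4z + 1/4z(1+2/3z) = 1 + z + 1/6z²
  ⇒ R(z) = 1 + z + 1/6z².

Need |R(x)|<1, x<0.
x=-1.24: |R|=0.0163
R=1: x+1/6x²=0 ⇒ x=−6=-6.0000; min R=1−1/(4·1/6)=-0.5000>−1
Confirm numerically:
  x=-5.371: |R|=0.43694 <1
  x=-3.628: |R|=0.43427 <1
  x=-3.014: |R|=0.49997 <1
  x=-6.505: |R|=1.54750 >1
  x=-6.141: |R|=1.14431 >1
Interval (-6.0000, 0).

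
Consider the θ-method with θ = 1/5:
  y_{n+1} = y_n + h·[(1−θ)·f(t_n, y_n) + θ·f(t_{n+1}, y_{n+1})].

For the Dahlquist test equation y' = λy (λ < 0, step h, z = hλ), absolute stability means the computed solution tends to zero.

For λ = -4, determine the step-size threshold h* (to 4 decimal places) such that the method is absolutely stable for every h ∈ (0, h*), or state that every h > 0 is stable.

(-3.3333,0); λ=-4 ⇒ h* = (10/3)/4 = 0.8333.

Set f=λy, z=hλ:
  y_{n+1} = y_n + z·[4/5·y_n + 1/5·y_{n+1}] ⇒ (1 − 1/5z)y_{n+1} = (1 + 4/5z)y_n
  Hence R(z) = (1 + 4/5z)/(1 − 1/5z).

Find x<0 with |R(x)|<1.
x=-1.41: |R|=0.0998
R=−1: 1+4/5x = −1+1/5x ⇒ -3/5x=2 ⇒ x=2/(-3/5)=-3.3333
Confirm numerically:
  x=-2.510: |R|=0.67111 <1
  x=-2.055: |R|=0.45641 <1
  x=-2.040: |R|=0.44886 <1
  x=-1.948: |R|=0.40184 <1
  x=-3.611: |R|=1.09674 >1
  x=-3.433: |R|=1.03546 >1
So |R|<1 on (-3.3333, 0).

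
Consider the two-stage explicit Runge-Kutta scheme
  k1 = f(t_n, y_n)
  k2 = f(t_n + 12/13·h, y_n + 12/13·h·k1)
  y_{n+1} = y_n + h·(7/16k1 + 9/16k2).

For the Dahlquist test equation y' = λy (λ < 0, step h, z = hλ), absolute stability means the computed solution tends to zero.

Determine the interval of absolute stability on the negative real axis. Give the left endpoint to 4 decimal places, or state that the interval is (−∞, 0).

z∈(-1.9259,0).

Test eqn y'=λy, z=hλ:
  k1=λy_n ⇒ h·k1=z·y_n;  k2=λ(1+12/13z)y_n ⇒ h·k2=z(1+12/13z)y_n
  y_{n+1}/y_n = 1 + 7/16z + 9/16z(1+12/13z) = 1 + z + 27/52z²
  R(z) = 1 + z + 27/52z².

Boundary: |R(x)|=1, x<0.
x=-0.31: |R|=0.7399
R=1: x+27/52x²=0 ⇒ x=−52/27=-1.9259; min R=1−1/(4·27/52)=0.5185>−1
Confirm numerically:
  x=-1.887: |R|=0.96186 <1
  x=-1.611: |R|=0.73657 <1
  x=-1.141: |R|=0.53498 <1
  x=-0.949: |R|=0.51862 <1
  x=-2.479: |R|=1.71190 >1
  x=-2.273: |R|=1.40962 >1
  x=-2.217: |R|=1.33507 >1
So |R|<1 on (-1.9259, 0).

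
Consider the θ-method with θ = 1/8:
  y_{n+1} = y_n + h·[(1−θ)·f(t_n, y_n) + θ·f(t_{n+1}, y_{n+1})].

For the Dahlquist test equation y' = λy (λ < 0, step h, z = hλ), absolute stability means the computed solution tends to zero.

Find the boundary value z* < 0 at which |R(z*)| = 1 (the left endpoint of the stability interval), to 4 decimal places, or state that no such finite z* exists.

z* = -2.6667.

Test eqn y'=λy, z=hλ:
  y_{n+1} = y_n + z·[7/8·y_n + 1/8·y_{n+1}] ⇒ (1 − 1/8z)y_{n+1} = (1 + 7/8z)y_n
  R(z) = (1 + 7/8z)/(1 − 1/8z).

Boundary: |R(x)|=1, x<0.
x=-0.68: |R|=0.3733
R=−1: 1+7/8x = −1+1/8x ⇒ -3/4x=2 ⇒ x=2/(-3/4)=-2.6667
Confirm numerically:
  x=-2.558: |R|=0.93825 <1
  x=-1.884: |R|=0.52489 <1
  x=-1.750: |R|=0.43590 <1
  x=-1.143: |R|=0.00011 <1
  x=-3.211: |R|=1.29132 >1
  x=-2.736: |R|=1.03875 >1
Interval (-2.6667, 0).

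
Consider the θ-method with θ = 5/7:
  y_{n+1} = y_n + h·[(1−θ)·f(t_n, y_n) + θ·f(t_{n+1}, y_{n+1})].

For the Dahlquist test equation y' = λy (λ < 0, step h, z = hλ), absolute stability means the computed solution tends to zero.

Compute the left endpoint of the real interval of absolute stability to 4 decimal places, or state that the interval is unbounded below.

unbounded; (−∞, 0).

On y'=λy, z=hλ:
  y_{n+1} = y_n + z·[2/7·y_n + 5/7·y_{n+1}] ⇒ (1 − 5/7z)y_{n+1} = (1 + 2/7z)y_n
  ⇒ R(z) = (1 + 2/7z)/(1 − 5/7z).

Need |R(x)|<1, x<0.
x=-1.54: |R|=0.2667
x=-2: |R|=0.1765
x=-10: |R|=0.2281
x=-100: |R|=0.3807
θ=5/7≥1/2 ⇒ |1+2/7x|<|1−5/7x| ∀x<0 ⇒ unbounded interval.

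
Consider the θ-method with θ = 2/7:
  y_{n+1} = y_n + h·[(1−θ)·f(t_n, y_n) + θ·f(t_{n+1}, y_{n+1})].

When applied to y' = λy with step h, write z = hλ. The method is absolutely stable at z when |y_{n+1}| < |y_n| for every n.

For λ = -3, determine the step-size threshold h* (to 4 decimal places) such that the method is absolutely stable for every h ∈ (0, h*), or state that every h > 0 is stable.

(-4.6667,0); λ=-3 ⇒ h* = (14/3)/3 = 1.5556.

On y'=λy, z=hλ:
  y_{n+1} = y_n + z·[5/7·y_n + 2/7·y_{n+1}] ⇒ (1 − 2/7z)y_{n+1} = (1 + 5/7z)y_n
  R(z) = (1 + 5/7z)/(1 − 2/7z).

Find x<0 with |R(x)|<1.
x=-1.17: |R|=0.1231
R=−1: 1+5/7x = −1+2/7x ⇒ -3/7x=2 ⇒ x=2/(-3/7)=-4.6667
Confirm numerically:
  x=-4.487: |R|=0.96626 <1
  x=-2.783: |R|=0.55029 <1
  x=-2.665: |R|=0.51298 <1
  x=-4.690: |R|=1.00427 >1
  x=-4.689: |R|=1.00409 >1
So |R|<1 on (-4.6667, 0).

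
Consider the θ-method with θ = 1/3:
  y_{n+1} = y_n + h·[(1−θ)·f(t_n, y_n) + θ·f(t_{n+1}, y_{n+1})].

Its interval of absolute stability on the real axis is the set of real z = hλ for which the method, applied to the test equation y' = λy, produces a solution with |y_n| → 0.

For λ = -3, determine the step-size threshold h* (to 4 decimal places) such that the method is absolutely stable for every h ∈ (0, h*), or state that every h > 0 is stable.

(-6.0000,0); λ=-3 ⇒ h* = (6)/3 = 2.0000.

With y'=λy (z=hλ):
  y_{n+1} = y_n + z·[2/3·y_n + 1/3·y_{n+1}] ⇒ (1 − 1/3z)y_{n+1} = (1 + 2/3z)y_n
  R(z) = (1 + 2/3z)/(1 − 1/3z).

Boundary: |R(x)|=1, x<0.
x=-1.42: |R|=0.0362
R=−1: 1+2/3x = −1+1/3x ⇒ -1/3x=2 ⇒ x=2/(-1/3)=-6.0000
Confirm numerically:
  x=-4.866: |R|=0.85584 <1
  x=-4.608: |R|=0.81703 <1
  x=-4.219: |R|=0.75329 <1
  x=-3.965: |R|=0.70782 <1
  x=-6.252: |R|=1.02724 >1
  x=-6.232: |R|=1.02513 >1
  x=-6.138: |R|=1.01510 >1
So |R|<1 on (-6.0000, 0).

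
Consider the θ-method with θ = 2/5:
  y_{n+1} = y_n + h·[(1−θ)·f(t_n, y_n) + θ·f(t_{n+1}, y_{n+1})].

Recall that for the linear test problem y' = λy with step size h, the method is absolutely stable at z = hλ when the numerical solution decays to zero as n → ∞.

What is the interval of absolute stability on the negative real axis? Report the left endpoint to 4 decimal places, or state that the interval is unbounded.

(-10.0000, 0).

Test eqn y'=λy, z=hλ:
  y_{n+1} = y_n + z·[3/5·y_n + 2/5·y_{n+1}] ⇒ (1 − 2/5z)y_{n+1} = (1 + 3/5z)y_n
  ⇒ R(z) = (1 + 3/5z)/(1 − 2/5z).

Boundary: |R(x)|=1, x<0.
x=-1.56: |R|=0.0394
R=−1: 1+3/5x = −1+2/5x ⇒ -1/5x=2 ⇒ x=2/(-1/5)=-10.0000
Confirm numerically:
  x=-9.283: |R|=0.96957 <1
  x=-8.583: |R|=0.93607 <1
  x=-7.691: |R|=0.88671 <1
  x=-6.494: |R|=0.80509 <1
  x=-10.467: |R|=1.01801 >1
  x=-10.146: |R|=1.00577 >1
  x=-10.114: |R|=1.00452 >1
Interval (-10.0000, 0).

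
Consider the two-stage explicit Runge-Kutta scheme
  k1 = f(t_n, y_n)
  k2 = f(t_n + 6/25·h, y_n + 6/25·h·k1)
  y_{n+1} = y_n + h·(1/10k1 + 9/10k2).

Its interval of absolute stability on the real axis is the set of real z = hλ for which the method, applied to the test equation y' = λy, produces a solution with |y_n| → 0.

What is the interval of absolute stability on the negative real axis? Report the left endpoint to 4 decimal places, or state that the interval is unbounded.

(-4.6296, 0).

Test eqn y'=λy, z=hλ:
  k1=λy_n ⇒ h·k1=z·y_n;  k2=λ(1+6/25z)y_n ⇒ h·k2=z(1+6/25z)y_n
  y_{n+1}/y_n = 1 + 1/10z + 9/10z(1+6/25z) = 1 + z + 27/125z²
  so R(z) = 1 + z + 27/125z².

Need |R(x)|<1, x<0.
x=-1.62: |R|=0.0531
R=1: x+27/125x²=0 ⇒ x=−125/27=-4.6296; min R=1−1/(4·27/125)=-0.1574>−1
Confirm numerically:
  x=-4.227: |R|=0.63239 <1
  x=-4.119: |R|=0.54569 <1
  x=-3.908: |R|=0.39085 <1
  x=-1.861: |R|=0.11292 <1
  x=-4.990: |R|=1.38842 >1
  x=-4.880: |R|=1.26391 >1
So |R|<1 on (-4.6296, 0).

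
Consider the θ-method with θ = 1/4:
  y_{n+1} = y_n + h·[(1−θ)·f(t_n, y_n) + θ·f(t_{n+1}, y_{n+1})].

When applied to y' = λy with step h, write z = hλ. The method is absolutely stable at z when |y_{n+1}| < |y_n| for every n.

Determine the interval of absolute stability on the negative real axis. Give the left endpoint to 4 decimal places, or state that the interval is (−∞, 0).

(-4.0000, 0).

On y'=λy, z=hλ:
  y_{n+1} = y_n + z·[3/4·y_n + 1/4·y_{n+1}] ⇒ (1 − 1/4z)y_{n+1} = (1 + 3/4z)y_n
  ⇒ R(z) = (1 + 3/4z)/(1 − 1/4z).

Find x<0 with |R(x)|<1.
x=-0.61: |R|=0.4707
R=−1: 1+3/4x = −1+1/4x ⇒ -1/2x=2 ⇒ x=2/(-1/2)=-4.0000
Confirm numerically:
  x=-3.747: |R|=0.93468 <1
  x=-3.475: |R|=0.85953 <1
  x=-2.601: |R|=0.57612 <1
  x=-4.552: |R|=1.12909 >1
  x=-4.450: |R|=1.10651 >1
  x=-4.145: |R|=1.03560 >1
Stable set (-4.0000, 0).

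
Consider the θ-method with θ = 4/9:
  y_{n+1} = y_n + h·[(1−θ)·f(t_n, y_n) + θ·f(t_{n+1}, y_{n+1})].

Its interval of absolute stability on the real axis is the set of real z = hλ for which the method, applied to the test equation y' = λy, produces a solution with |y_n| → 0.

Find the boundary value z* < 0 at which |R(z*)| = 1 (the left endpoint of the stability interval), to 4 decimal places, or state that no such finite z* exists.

left endpoint -18.0000.

Test eqn y'=λy, z=hλ:
  y_{n+1} = y_n + z·[5/9·y_n + 4/9·y_{n+1}] ⇒ (1 − 4/9z)y_{n+1} = (1 + 5/9z)y_n
  R(z) = (1 + 5/9z)/(1 − 4/9z).

Need |R(x)|<1, x<0.
x=-1.22: |R|=0.2089
R=−1: 1+5/9x = −1+4/9x ⇒ -1/9x=2 ⇒ x=2/(-1/9)=-18.0000
Confirm numerically:
  x=-16.934: |R|=0.98611 <1
  x=-16.871: |R|=0.98524 <1
  x=-8.582: |R|=0.78263 <1
  x=-8.154: |R|=0.76341 <1
  x=-18.595: |R|=1.00714 >1
  x=-18.484: |R|=1.00584 >1
  x=-18.289: |R|=1.00352 >1
Stable set (-18.0000, 0).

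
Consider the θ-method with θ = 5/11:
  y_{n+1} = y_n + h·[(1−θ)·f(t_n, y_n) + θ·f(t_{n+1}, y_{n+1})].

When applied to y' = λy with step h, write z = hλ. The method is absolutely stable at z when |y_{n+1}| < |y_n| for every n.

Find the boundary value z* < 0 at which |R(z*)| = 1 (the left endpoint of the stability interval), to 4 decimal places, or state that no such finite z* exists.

left endpoint -22.0000.

On y'=λy, z=hλ:
  y_{n+1} = y_n + z·[6/11·y_n + 5/11·y_{n+1}] ⇒ (1 − 5/11z)y_{n+1} = (1 + 6/11z)y_n
  R(z) = (1 + 6/11z)/(1 − 5/11z).

Find x<0 with |R(x)|<1.
x=-1.13: |R|=0.2535
R=−1: 1+6/11x = −1+5/11x ⇒ -1/11x=2 ⇒ x=2/(-1/11)=-22.0000
Confirm numerically:
  x=-20.072: |R|=0.98269 <1
  x=-11.234: |R|=0.83972 <1
  x=-11.182: |R|=0.83832 <1
  x=-22.507: |R|=1.00410 >1
  x=-22.260: |R|=1.00213 >1
Interval (-22.0000, 0).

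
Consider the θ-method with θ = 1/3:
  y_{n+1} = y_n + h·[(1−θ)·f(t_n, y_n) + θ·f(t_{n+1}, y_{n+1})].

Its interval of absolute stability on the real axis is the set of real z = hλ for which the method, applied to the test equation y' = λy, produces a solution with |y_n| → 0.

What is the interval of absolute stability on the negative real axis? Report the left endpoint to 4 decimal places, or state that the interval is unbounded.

(-6.0000, 0).

With y'=λy (z=hλ):
  y_{n+1} = y_n + z·[2/3·y_n + 1/3·y_{n+1}] ⇒ (1 − 1/3z)y_{n+1} = (1 + 2/3z)y_n
  Hence R(z) = (1 + 2/3z)/(1 − 1/3z).

Solve |R(x)|<1 on ℝ⁻.
x=-1.39: |R|=0.0501
R=−1: 1+2/3x = −1+1/3x ⇒ -1/3x=2 ⇒ x=2/(-1/3)=-6.0000
Confirm numerically:
  x=-5.064: |R|=0.88393 <1
  x=-4.741: |R|=0.83736 <1
  x=-4.605: |R|=0.81657 <1
  x=-6.585: |R|=1.06103 >1
  x=-6.471: |R|=1.04973 >1
  x=-6.101: |R|=1.01110 >1
So |R|<1 on (-6.0000, 0).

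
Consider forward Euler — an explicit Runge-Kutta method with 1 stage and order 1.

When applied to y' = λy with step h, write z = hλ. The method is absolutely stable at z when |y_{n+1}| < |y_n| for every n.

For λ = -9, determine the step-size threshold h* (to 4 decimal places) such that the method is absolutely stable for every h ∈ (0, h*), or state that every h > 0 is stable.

(-2.0000,0); λ=-9 ⇒ h* = 0.2222.

On y'=λy, z=hλ:
  order 1, 1-stage ⇒ R(z)=1+z
  (e.g. R(-1.53)=-0.53000, |R|=0.53000)

Boundary: |R(x)|=1, x<0.
x=-1.53: |R|=0.5300
|R(-1.13)|=0.1300 |R(-1.05)|=0.0500
Bisect:
  x_lo=-2.6881 |R|=1.6881  x_hi=-0.3047 |R|=0.6953
  mid=-1.49643 |R|=0.49643 →hi
  mid=-2.09229 |R|=1.09229 →lo
  mid=-1.79436 |R|=0.79436 →hi
  mid=-1.94333 |R|=0.94333 →hi
  mid=-2.01781 |R|=1.01781 →lo
  mid=-1.98057 |R|=0.98057 →hi
  mid=-1.99919 |R|=0.99919 →hi
  mid=-2.00850 |R|=1.00850 →lo
  mid=-2.00384 |R|=1.00384 →lo
  mid=-2.00152 |R|=1.00152 →lo
  ...
  [-2.00006,-1.99992] ⇒ x*=-2.0000
Stable set (-2.0000, 0).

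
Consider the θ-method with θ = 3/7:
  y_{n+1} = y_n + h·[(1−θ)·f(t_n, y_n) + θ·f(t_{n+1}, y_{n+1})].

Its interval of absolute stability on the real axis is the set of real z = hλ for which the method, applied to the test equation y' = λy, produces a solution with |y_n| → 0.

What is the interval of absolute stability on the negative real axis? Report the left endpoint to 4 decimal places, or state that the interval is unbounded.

(-14.0000, 0).

Test eqn y'=λy, z=hλ:
  y_{n+1} = y_n + z·[4/7·y_n + 3/7·y_{n+1}] ⇒ (1 − 3/7z)y_{n+1} = (1 + 4/7z)y_n
  R(z) = (1 + 4/7z)/(1 − 3/7z).

Find x<0 with |R(x)|<1.
x=-1.54: |R|=0.0723
R=−1: 1+4/7x = −1+3/7x ⇒ -1/7x=2 ⇒ x=2/(-1/7)=-14.0000
Confirm numerically:
  x=-12.499: |R|=0.96627 <1
  x=-11.490: |R|=0.93947 <1
  x=-9.683: |R|=0.88025 <1
  x=-7.413: |R|=0.77472 <1
  x=-14.545: |R|=1.01076 >1
  x=-14.286: |R|=1.00574 >1
Stable set (-14.0000, 0).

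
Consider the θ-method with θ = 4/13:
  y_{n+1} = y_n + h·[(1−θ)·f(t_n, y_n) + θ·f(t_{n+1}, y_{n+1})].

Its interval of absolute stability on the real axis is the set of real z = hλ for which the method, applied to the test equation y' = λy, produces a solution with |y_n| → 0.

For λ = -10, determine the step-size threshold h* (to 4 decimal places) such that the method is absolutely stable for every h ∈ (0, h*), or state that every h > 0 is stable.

(-5.2000,0); λ=-10 ⇒ h* = (26/5)/10 = 0.5200.

Set f=λy, z=hλ:
  y_{n+1} = y_n + z·[9/13·y_n + 4/13·y_{n+1}] ⇒ (1 − 4/13z)y_{n+1} = (1 + 9/13z)y_n
  so R(z) = (1 + 9/13z)/(1 − 4/13z).

Solve |R(x)|<1 on ℝ⁻.
x=-1.46: |R|=0.0074
R=−1: 1+9/13x = −1+4/13x ⇒ -5/13x=2 ⇒ x=2/(-5/13)=-5.2000
Confirm numerically:
  x=-4.618: |R|=0.90754 <1
  x=-3.846: |R|=0.76149 <1
  x=-2.332: |R|=0.35776 <1
  x=-5.618: |R|=1.05892 >1
  x=-5.549: |R|=1.04958 >1
Interval (-5.2000, 0).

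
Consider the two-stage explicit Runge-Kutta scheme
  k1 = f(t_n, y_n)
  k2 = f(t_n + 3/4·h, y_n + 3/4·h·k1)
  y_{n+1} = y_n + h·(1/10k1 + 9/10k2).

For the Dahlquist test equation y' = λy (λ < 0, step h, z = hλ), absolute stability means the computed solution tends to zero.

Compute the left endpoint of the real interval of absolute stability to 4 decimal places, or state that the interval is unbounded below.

z* = -1.4815.

Set f=λy, z=hλ:
  k1=λy_n ⇒ h·k1=z·y_n;  k2=λ(1+3/4z)y_n ⇒ h·k2=z(1+3/4z)y_n
  y_{n+1}/y_n = 1 + 1/10z + 9/10z(1+3/4z) = 1 + z + 27/40z²
  so R(z) = 1 + z + 27/40z².

Solve |R(x)|<1 on ℝ⁻.
x=-1.55: |R|=1.0717
R=1: x+27/40x²=0 ⇒ x=−40/27=-1.4815; min R=1−1/(4·27/40)=0.6296>−1
Confirm numerically:
  x=-1.446: |R|=0.96537 <1
  x=-1.125: |R|=0.72930 <1
  x=-0.979: |R|=0.66795 <1
  x=-0.820: |R|=0.63387 <1
  x=-1.983: |R|=1.67130 >1
  x=-1.806: |R|=1.39560 >1
  x=-1.643: |R|=1.17913 >1
Stable set (-1.4815, 0).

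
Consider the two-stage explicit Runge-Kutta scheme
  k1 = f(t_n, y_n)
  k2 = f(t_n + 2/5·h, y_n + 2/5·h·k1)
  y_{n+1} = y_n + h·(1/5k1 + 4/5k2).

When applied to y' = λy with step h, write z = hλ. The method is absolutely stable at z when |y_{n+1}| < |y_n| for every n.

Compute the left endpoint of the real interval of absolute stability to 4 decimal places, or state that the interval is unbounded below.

On y'=λy, z=hλ:
  k1=λy_n ⇒ h·k1=z·y_n;  k2=λ(1+2/5z)y_n ⇒ h·k2=z(1+2/5z)y_n
  y_{n+1}/y_n = 1 + 1/5z + 4/5z(1+2/5z) = 1 + z + 8/25z²
  R(z) = 1 + z + 8/25z².

Boundary: |R(x)|=1, x<0.
x=-1.46: |R|=0.2221
R=1: x+8/25x²=0 ⇒ x=−25/8=-3.1250; min R=1−1/(4·8/25)=0.2188>−1
Confirm numerically:
  x=-2.646: |R|=0.59442 <1
  x=-2.513: |R|=0.50785 <1
  x=-2.246: |R|=0.36825 <1
  x=-2.036: |R|=0.29049 <1
  x=-3.430: |R|=1.33477 >1
  x=-3.342: |R|=1.23207 >1
  x=-3.278: |R|=1.16049 >1
Stable set (-3.1250, 0).

left endpoint -3.1250.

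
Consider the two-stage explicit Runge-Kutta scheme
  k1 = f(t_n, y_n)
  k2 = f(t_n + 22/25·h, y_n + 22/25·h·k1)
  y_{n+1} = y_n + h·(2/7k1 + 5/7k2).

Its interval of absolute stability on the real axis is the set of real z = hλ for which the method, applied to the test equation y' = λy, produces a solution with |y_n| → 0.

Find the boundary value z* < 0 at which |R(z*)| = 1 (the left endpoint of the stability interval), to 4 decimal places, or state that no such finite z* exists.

On y'=λy, z=hλ:
  k1=λy_n ⇒ h·k1=z·y_n;  k2=λ(1+22/25z)y_n ⇒ h·k2=z(1+22/25z)y_n
  y_{n+1}/y_n = 1 + 2/7z + 5/7z(1+22/25z) = 1 + z + 22/35z²
  Hence R(z) = 1 + z + 22/35z².

Solve |R(x)|<1 on ℝ⁻.
x=-1.04: |R|=0.6399
R=1: x+22/35x²=0 ⇒ x=−35/22=-1.5909; min R=1−1/(4·22/35)=0.6023>−1
Confirm numerically:
  x=-1.271: |R|=0.74442 <1
  x=-1.023: |R|=0.63482 <1
  x=-1.009: |R|=0.63094 <1
  x=-0.674: |R|=0.61154 <1
  x=-2.056: |R|=1.60106 >1
  x=-2.017: |R|=1.54021 >1
  x=-1.829: |R|=1.27372 >1
Interval (-1.5909, 0).

left endpoint -1.5909.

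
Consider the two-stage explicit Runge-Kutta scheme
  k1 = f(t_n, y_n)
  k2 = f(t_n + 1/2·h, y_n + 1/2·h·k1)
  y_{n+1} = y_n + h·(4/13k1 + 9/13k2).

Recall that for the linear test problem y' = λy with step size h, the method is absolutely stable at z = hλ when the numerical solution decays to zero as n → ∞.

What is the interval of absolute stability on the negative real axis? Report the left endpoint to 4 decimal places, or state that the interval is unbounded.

Test eqn y'=λy, z=hλ:
  k1=λy_n ⇒ h·k1=z·y_n;  k2=λ(1+1/2z)y_n ⇒ h·k2=z(1+1/2z)y_n
  y_{n+1}/y_n = 1 + 4/13z + 9/13z(1+1/2z) = 1 + z + 9/26z²
  ⇒ R(z) = 1 + z + 9/26z².

Need |R(x)|<1, x<0.
x=-0.88: |R|=0.3881
R=1: x+9/26x²=0 ⇒ x=−26/9=-2.8889; min R=1−1/(4·9/26)=0.2778>−1
Confirm numerically:
  x=-2.270: |R|=0.51370 <1
  x=-1.924: |R|=0.35738 <1
  x=-1.724: |R|=0.30483 <1
  x=-1.345: |R|=0.28120 <1
  x=-3.321: |R|=1.49674 >1
  x=-3.183: |R|=1.32405 >1
  x=-3.062: |R|=1.18348 >1
Stable set (-2.8889, 0).

(-2.8889, 0).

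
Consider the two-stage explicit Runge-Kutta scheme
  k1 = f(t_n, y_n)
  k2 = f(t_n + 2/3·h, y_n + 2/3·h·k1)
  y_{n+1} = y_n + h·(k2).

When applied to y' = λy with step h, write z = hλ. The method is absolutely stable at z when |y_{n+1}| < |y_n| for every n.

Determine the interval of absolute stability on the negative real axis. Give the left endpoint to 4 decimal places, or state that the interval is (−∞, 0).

(-1.5000, 0).

Set f=λy, z=hλ:
  k1=λy_n ⇒ h·k1=z·y_n;  k2=λ(1+2/3z)y_n ⇒ h·k2=z(1+2/3z)y_n
  y_{n+1}/y_n = 1 + z(1+2/3z) = 1 + z + 2/3z²
  ⇒ R(z) = 1 + z + 2/3z².

Solve |R(x)|<1 on ℝ⁻.
x=-1.21: |R|=0.7661
R=1: x+2/3x²=0 ⇒ x=−3/2=-1.5000; min R=1−1/(4·2/3)=0.6250>−1
Confirm numerically:
  x=-1.199: |R|=0.75940 <1
  x=-0.612: |R|=0.63770 <1
  x=-0.601: |R|=0.63980 <1
  x=-2.057: |R|=1.76383 >1
  x=-1.735: |R|=1.27182 >1
Interval (-1.5000, 0).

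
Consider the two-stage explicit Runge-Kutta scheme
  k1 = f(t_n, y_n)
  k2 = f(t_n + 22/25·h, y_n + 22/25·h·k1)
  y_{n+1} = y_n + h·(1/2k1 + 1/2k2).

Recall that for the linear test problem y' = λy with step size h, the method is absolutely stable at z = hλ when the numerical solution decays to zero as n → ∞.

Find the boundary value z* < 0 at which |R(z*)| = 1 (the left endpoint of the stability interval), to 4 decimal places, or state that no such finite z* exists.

Set f=λy, z=hλ:
  k1=λy_n ⇒ h·k1=z·y_n;  k2=λ(1+22/25z)y_n ⇒ h·k2=z(1+22/25z)y_n
  y_{n+1}/y_n = 1 + 1/2z + 1/2z(1+22/25z) = 1 + z + 11/25z²
  so R(z) = 1 + z + 11/25z².

Find x<0 with |R(x)|<1.
x=-1.54: |R|=0.5035
R=1: x+11/25x²=0 ⇒ x=−25/11=-2.2727; min R=1−1/(4·11/25)=0.4318>−1
Confirm numerically:
  x=-1.580: |R|=0.51842 <1
  x=-0.979: |R|=0.44271 <1
  x=-0.943: |R|=0.44827 <1
  x=-2.825: |R|=1.68648 >1
  x=-2.484: |R|=1.23091 >1
Stable set (-2.2727, 0).

left endpoint -2.2727.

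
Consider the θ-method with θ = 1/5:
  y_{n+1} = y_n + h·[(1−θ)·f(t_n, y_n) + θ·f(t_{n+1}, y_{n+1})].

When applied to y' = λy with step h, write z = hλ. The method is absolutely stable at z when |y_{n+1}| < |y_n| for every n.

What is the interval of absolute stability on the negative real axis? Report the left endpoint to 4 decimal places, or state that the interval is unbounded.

Test eqn y'=λy, z=hλ:
  y_{n+1} = y_n + z·[4/5·y_n + 1/5·y_{n+1}] ⇒ (1 − 1/5z)y_{n+1} = (1 + 4/5z)y_n
  ⇒ R(z) = (1 + 4/5z)/(1 − 1/5z).

Find x<0 with |R(x)|<1.
x=-1.41: |R|=0.0998
R=−1: 1+4/5x = −1+1/5x ⇒ -3/5x=2 ⇒ x=2/(-3/5)=-3.3333
Confirm numerically:
  x=-2.338: |R|=0.59308 <1
  x=-1.864: |R|=0.35781 <1
  x=-1.707: |R|=0.27255 <1
  x=-3.932: |R|=1.20107 >1
  x=-3.556: |R|=1.07807 >1
Stable set (-3.3333, 0).

(-3.3333, 0).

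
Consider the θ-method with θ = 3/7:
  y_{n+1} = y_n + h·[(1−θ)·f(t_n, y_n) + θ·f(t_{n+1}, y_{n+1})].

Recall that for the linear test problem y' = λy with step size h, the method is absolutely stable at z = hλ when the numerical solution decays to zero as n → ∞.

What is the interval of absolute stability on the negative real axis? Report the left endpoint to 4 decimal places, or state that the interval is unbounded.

z∈(-14.0000,0).

Set f=λy, z=hλ:
  y_{n+1} = y_n + z·[4/7·y_n + 3/7·y_{n+1}] ⇒ (1 − 3/7z)y_{n+1} = (1 + 4/7z)y_n
  Hence R(z) = (1 + 4/7z)/(1 − 3/7z).

Solve |R(x)|<1 on ℝ⁻.
x=-0.85: |R|=0.3770
R=−1: 1+4/7x = −1+3/7x ⇒ -1/7x=2 ⇒ x=2/(-1/7)=-14.0000
Confirm numerically:
  x=-13.627: |R|=0.99221 <1
  x=-10.478: |R|=0.90836 <1
  x=-7.619: |R|=0.78628 <1
  x=-14.497: |R|=1.00984 >1
  x=-14.155: |R|=1.00313 >1
Interval (-14.0000, 0).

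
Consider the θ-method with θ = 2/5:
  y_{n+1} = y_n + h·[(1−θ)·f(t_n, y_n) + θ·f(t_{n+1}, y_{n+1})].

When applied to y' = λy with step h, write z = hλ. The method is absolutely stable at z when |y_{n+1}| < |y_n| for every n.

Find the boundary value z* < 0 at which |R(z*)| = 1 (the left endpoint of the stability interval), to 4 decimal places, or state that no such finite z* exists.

left endpoint -10.0000.

On y'=λy, z=hλ:
  y_{n+1} = y_n + z·[3/5·y_n + 2/5·y_{n+1}] ⇒ (1 − 2/5z)y_{n+1} = (1 + 3/5z)y_n
  so R(z) = (1 + 3/5z)/(1 − 2/5z).

Find x<0 with |R(x)|<1.
x=-0.49: |R|=0.5903
R=−1: 1+3/5x = −1+2/5x ⇒ -1/5x=2 ⇒ x=2/(-1/5)=-10.0000
Confirm numerically:
  x=-8.546: |R|=0.93418 <1
  x=-6.209: |R|=0.78235 <1
  x=-4.992: |R|=0.66578 <1
  x=-10.490: |R|=1.01886 >1
  x=-10.259: |R|=1.01015 >1
  x=-10.171: |R|=1.00675 >1
So |R|<1 on (-10.0000, 0).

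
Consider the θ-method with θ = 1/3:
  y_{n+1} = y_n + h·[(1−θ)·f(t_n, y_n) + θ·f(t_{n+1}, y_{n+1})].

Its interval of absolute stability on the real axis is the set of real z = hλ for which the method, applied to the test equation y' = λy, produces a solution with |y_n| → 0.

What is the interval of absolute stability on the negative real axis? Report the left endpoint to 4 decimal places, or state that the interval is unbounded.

With y'=λy (z=hλ):
  y_{n+1} = y_n + z·[2/3·y_n + 1/3·y_{n+1}] ⇒ (1 − 1/3z)y_{n+1} = (1 + 2/3z)y_n
  ⇒ R(z) = (1 + 2/3z)/(1 − 1/3z).

Find x<0 with |R(x)|<1.
x=-0.94: |R|=0.2843
R=−1: 1+2/3x = −1+1/3x ⇒ -1/3x=2 ⇒ x=2/(-1/3)=-6.0000
Confirm numerically:
  x=-4.778: |R|=0.84289 <1
  x=-4.652: |R|=0.82384 <1
  x=-2.977: |R|=0.49423 <1
  x=-2.648: |R|=0.40652 <1
  x=-6.496: |R|=1.05223 >1
  x=-6.410: |R|=1.04357 >1
So |R|<1 on (-6.0000, 0).

z∈(-6.0000,0).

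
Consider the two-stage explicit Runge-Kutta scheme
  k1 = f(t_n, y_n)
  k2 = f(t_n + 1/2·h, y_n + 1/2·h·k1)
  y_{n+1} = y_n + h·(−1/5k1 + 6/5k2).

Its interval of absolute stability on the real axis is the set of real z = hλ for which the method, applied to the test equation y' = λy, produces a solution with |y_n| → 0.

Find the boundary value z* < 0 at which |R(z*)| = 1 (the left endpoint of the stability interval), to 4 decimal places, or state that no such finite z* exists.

z* = -1.6667.

With y'=λy (z=hλ):
  k1=λy_n ⇒ h·k1=z·y_n;  k2=λ(1+1/2z)y_n ⇒ h·k2=z(1+1/2z)y_n
  y_{n+1}/y_n = 1 − 1/5z + 6/5z(1+1/2z) = 1 + z + 3/5z²
  R(z) = 1 + z + 3/5z².

Solve |R(x)|<1 on ℝ⁻.
x=-1.11: |R|=0.6293
R=1: x+3/5x²=0 ⇒ x=−5/3=-1.6667; min R=1−1/(4·3/5)=0.5833>−1
Confirm numerically:
  x=-1.437: |R|=0.80198 <1
  x=-1.165: |R|=0.64933 <1
  x=-1.066: |R|=0.61581 <1
  x=-1.793: |R|=1.13591 >1
  x=-1.710: |R|=1.04446 >1
Interval (-1.6667, 0).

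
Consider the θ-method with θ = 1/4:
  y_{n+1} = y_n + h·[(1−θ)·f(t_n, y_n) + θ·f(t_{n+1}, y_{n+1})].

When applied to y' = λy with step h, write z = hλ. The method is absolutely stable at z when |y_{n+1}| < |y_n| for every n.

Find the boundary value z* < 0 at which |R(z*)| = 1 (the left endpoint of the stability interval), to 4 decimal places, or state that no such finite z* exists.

Set f=λy, z=hλ:
  y_{n+1} = y_n + z·[3/4·y_n + 1/4·y_{n+1}] ⇒ (1 − 1/4z)y_{n+1} = (1 + 3/4z)y_n
  ⇒ R(z) = (1 + 3/4z)/(1 − 1/4z).

Need |R(x)|<1, x<0.
x=-0.86: |R|=0.2922
R=−1: 1+3/4x = −1+1/4x ⇒ -1/2x=2 ⇒ x=2/(-1/2)=-4.0000
Confirm numerically:
  x=-3.807: |R|=0.95056 <1
  x=-3.241: |R|=0.79036 <1
  x=-2.888: |R|=0.67712 <1
  x=-2.792: |R|=0.64429 <1
  x=-4.343: |R|=1.08222 >1
  x=-4.039: |R|=1.00970 >1
Stable set (-4.0000, 0).

left endpoint -4.0000.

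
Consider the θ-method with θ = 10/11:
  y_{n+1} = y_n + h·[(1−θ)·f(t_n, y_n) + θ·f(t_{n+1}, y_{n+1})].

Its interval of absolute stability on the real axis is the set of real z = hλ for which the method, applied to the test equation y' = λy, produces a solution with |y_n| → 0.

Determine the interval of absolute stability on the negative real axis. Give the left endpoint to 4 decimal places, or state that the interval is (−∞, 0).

(−∞, 0) — no finite endpoint.

Test eqn y'=λy, z=hλ:
  y_{n+1} = y_n + z·[1/11·y_n + 10/11·y_{n+1}] ⇒ (1 − 10/11z)y_{n+1} = (1 + 1/11z)y_n
  ⇒ R(z) = (1 + 1/11z)/(1 − 10/11z).

Need |R(x)|<1, x<0.
x=-0.91: |R|=0.5020
x=-2: |R|=0.2903
x=-10: |R|=0.0090
x=-100: |R|=0.0880
θ=10/11≥1/2 ⇒ |1+1/11x|<|1−10/11x| ∀x<0 ⇒ unbounded interval.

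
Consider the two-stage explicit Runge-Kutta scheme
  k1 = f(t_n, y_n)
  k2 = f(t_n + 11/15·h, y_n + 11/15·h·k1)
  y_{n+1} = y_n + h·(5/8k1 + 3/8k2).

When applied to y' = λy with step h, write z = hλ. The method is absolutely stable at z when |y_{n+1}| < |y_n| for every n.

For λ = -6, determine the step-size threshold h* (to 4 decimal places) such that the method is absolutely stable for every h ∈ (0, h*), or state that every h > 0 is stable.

(-3.6364,0); λ=-6 ⇒ h* = (40/11)/6 = 0.6061.

With y'=λy (z=hλ):
  k1=λy_n ⇒ h·k1=z·y_n;  k2=λ(1+11/15z)y_n ⇒ h·k2=z(1+11/15z)y_n
  y_{n+1}/y_n = 1 + 5/8z + 3/8z(1+11/15z) = 1 + z + 11/40z²
  Hence R(z) = 1 + z + 11/40z².

Find x<0 with |R(x)|<1.
x=-1: |R|=0.2750
R=1: x+11/40x²=0 ⇒ x=−40/11=-3.6364; min R=1−1/(4·11/40)=0.0909>−1
Confirm numerically:
  x=-3.290: |R|=0.68663 <1
  x=-2.944: |R|=0.43946 <1
  x=-2.243: |R|=0.14054 <1
  x=-2.079: |R|=0.10962 <1
  x=-4.194: |R|=1.64315 >1
  x=-3.988: |R|=1.38564 >1
Stable set (-3.6364, 0).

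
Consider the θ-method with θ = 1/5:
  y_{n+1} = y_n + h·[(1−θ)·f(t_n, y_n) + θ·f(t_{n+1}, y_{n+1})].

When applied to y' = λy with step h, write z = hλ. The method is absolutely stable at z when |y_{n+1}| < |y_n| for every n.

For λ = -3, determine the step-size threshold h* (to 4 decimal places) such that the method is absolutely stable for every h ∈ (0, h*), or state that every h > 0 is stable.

(-3.3333,0); λ=-3 ⇒ h* = (10/3)/3 = 1.1111.

Test eqn y'=λy, z=hλ:
  y_{n+1} = y_n + z·[4/5·y_n + 1/5·y_{n+1}] ⇒ (1 − 1/5z)y_{n+1} = (1 + 4/5z)y_n
  so R(z) = (1 + 4/5z)/(1 − 1/5z).

Need |R(x)|<1, x<0.
x=-1.75: |R|=0.2963
R=−1: 1+4/5x = −1+1/5x ⇒ -3/5x=2 ⇒ x=2/(-3/5)=-3.3333
Confirm numerically:
  x=-3.164: |R|=0.93778 <1
  x=-2.423: |R|=0.63209 <1
  x=-1.380: |R|=0.08150 <1
  x=-3.828: |R|=1.16810 >1
  x=-3.705: |R|=1.12809 >1
  x=-3.381: |R|=1.01706 >1
Interval (-3.3333, 0).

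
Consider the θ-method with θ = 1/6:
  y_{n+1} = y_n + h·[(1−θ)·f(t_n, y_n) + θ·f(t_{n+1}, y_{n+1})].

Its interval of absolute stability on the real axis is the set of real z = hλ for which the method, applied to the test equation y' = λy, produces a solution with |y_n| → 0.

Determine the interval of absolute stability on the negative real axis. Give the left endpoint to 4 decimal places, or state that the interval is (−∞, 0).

(-3.0000, 0).

Test eqn y'=λy, z=hλ:
  y_{n+1} = y_n + z·[5/6·y_n + 1/6·y_{n+1}] ⇒ (1 − 1/6z)y_{n+1} = (1 + 5/6z)y_n
  ⇒ R(z) = (1 + 5/6z)/(1 − 1/6z).

Solve |R(x)|<1 on ℝ⁻.
x=-1.76: |R|=0.3608
R=−1: 1+5/6x = −1+1/6x ⇒ -2/3x=2 ⇒ x=2/(-2/3)=-3.0000
Confirm numerically:
  x=-2.659: |R|=0.84248 <1
  x=-2.482: |R|=0.75572 <1
  x=-1.903: |R|=0.44477 <1
  x=-3.402: |R|=1.17103 >1
  x=-3.274: |R|=1.11818 >1
Interval (-3.0000, 0).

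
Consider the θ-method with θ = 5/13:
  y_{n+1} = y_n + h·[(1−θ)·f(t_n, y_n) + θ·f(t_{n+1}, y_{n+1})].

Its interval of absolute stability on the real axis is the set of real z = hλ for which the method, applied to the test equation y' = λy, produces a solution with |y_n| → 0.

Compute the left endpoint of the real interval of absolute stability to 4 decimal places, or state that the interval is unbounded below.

left endpoint -8.6667.

On y'=λy, z=hλ:
  y_{n+1} = y_n + z·[8/13·y_n + 5/13·y_{n+1}] ⇒ (1 − 5/13z)y_{n+1} = (1 + 8/13z)y_n
  so R(z) = (1 + 8/13z)/(1 − 5/13z).

Find x<0 with |R(x)|<1.
x=-0.95: |R|=0.3042
R=−1: 1+8/13x = −1+5/13x ⇒ -3/13x=2 ⇒ x=2/(-3/13)=-8.6667
Confirm numerically:
  x=-8.328: |R|=0.98141 <1
  x=-5.314: |R|=0.74582 <1
  x=-3.696: |R|=0.52630 <1
  x=-9.110: |R|=1.02272 >1
  x=-8.887: |R|=1.01151 >1
So |R|<1 on (-8.6667, 0).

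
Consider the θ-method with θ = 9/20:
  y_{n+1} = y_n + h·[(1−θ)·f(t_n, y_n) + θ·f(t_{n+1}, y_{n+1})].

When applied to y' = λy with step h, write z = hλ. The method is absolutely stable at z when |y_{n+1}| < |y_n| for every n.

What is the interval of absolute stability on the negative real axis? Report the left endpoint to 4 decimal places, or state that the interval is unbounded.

On y'=λy, z=hλ:
  y_{n+1} = y_n + z·[11/20·y_n + 9/20·y_{n+1}] ⇒ (1 − 9/20z)y_{n+1} = (1 + 11/20z)y_n
  Hence R(z) = (1 + 11/20z)/(1 − 9/20z).

Boundary: |R(x)|=1, x<0.
x=-1.36: |R|=0.1563
R=−1: 1+11/20x = −1+9/20x ⇒ -1/10x=2 ⇒ x=2/(-1/10)=-20.0000
Confirm numerically:
  x=-16.114: |R|=0.95290 <1
  x=-15.945: |R|=0.95040 <1
  x=-15.329: |R|=0.94086 <1
  x=-15.045: |R|=0.93623 <1
  x=-20.427: |R|=1.00419 >1
  x=-20.206: |R|=1.00204 >1
  x=-20.097: |R|=1.00097 >1
Interval (-20.0000, 0).

z∈(-20.0000,0).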